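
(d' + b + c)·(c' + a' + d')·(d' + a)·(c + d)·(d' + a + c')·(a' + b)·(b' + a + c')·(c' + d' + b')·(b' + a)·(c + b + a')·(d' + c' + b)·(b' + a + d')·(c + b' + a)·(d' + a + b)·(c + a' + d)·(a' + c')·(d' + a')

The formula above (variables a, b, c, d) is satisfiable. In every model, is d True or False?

Suppose d = 1.
Unit clause (a) forces a = 1.
That conflicts with the unit clause (a').
So every satisfying assignment has d = False.

False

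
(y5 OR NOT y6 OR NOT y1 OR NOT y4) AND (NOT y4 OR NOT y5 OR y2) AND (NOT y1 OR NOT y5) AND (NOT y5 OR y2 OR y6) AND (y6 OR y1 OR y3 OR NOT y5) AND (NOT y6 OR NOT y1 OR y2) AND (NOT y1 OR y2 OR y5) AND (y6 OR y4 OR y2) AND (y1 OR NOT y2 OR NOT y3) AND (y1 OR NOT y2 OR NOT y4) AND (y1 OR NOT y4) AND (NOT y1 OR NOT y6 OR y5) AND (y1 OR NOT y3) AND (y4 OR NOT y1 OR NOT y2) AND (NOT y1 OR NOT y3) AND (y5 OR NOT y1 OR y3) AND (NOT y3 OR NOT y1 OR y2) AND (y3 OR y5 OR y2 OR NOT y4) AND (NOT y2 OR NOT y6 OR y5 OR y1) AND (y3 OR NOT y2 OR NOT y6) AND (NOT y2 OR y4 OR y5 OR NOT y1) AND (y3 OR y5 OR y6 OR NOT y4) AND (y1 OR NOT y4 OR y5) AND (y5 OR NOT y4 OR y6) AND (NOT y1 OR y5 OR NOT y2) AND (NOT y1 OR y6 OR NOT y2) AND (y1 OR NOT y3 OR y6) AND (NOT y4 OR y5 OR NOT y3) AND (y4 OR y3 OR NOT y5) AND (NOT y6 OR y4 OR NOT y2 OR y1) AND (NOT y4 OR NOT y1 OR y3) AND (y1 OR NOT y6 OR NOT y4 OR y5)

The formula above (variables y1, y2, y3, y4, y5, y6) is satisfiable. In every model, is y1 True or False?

Suppose y1 = true.
Unit clause (NOT y5) forces y5 = false.
Unit clause (y2) forces y2 = true.
But (NOT y2) is also a unit clause — contradiction.
So every satisfying assignment has y1 = False.

False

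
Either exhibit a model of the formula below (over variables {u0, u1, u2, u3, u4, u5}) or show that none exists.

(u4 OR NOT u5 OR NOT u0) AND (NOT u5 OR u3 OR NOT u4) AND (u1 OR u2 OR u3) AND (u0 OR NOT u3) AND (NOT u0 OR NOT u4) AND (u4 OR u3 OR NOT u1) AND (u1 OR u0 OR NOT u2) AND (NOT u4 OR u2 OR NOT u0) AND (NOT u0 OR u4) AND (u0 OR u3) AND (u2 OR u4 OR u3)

Try u0 = true.
(NOT u4) alone gives u4 = false.
But (u4) is also a unit clause — contradiction.
Undo u0 and try u0 = false.
(NOT u3) alone gives u3 = false.
But (u3) is also a unit clause — contradiction.
Either choice for u0 ends in contradiction.

UNSATISFIABLE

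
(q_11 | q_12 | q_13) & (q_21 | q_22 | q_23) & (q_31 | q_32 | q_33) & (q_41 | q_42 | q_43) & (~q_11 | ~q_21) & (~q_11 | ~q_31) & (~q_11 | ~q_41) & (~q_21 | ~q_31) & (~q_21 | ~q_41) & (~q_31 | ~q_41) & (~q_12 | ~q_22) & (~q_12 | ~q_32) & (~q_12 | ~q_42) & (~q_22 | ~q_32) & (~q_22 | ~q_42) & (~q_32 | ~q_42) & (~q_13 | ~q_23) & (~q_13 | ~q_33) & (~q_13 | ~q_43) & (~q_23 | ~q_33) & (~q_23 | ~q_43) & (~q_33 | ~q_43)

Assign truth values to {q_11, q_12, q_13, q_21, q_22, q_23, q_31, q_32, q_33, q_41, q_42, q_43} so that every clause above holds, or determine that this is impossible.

UNSATISFIABLE

Suppose q_11 = 0.
Suppose q_12 = 1.
Unit clause (~q_22) forces q_22 = 0.
Unit clause (~q_32) forces q_32 = 0.
Unit clause (~q_42) forces q_42 = 0.
Suppose q_21 = 1.
Unit clause (~q_31) forces q_31 = 0.
Unit clause (q_33) forces q_33 = 1.
Unit clause (~q_41) forces q_41 = 0.
Unit clause (q_43) forces q_43 = 1.
Now (~q_43) is unsatisfied and unit — conflict.
That branch fails; take q_21 = 0 instead.
Unit clause (q_23) forces q_23 = 1.
Unit clause (~q_13) forces q_13 = 0.
Unit clause (~q_33) forces q_33 = 0.
Unit clause (q_31) forces q_31 = 1.
Unit clause (~q_41) forces q_41 = 0.
Unit clause (q_43) forces q_43 = 1.
Now (~q_43) is unsatisfied and unit — conflict.
Both values of q_21 lead to a conflict.
That branch fails; take q_12 = 0 instead.
Unit clause (q_13) forces q_13 = 1.
Unit clause (~q_23) forces q_23 = 0.
Unit clause (~q_33) forces q_33 = 0.
Unit clause (~q_43) forces q_43 = 0.
Suppose q_21 = 1.
Unit clause (~q_31) forces q_31 = 0.
Unit clause (q_32) forces q_32 = 1.
Unit clause (~q_41) forces q_41 = 0.
Unit clause (q_42) forces q_42 = 1.
Now (~q_42) is unsatisfied and unit — conflict.
That branch fails; take q_21 = 0 instead.
Unit clause (q_22) forces q_22 = 1.
Unit clause (~q_32) forces q_32 = 0.
Unit clause (q_31) forces q_31 = 1.
Unit clause (~q_41) forces q_41 = 0.
Unit clause (q_42) forces q_42 = 1.
Now (~q_42) is unsatisfied and unit — conflict.
Both values of q_21 lead to a conflict.
Both values of q_12 lead to a conflict.
That branch fails; take q_11 = 1 instead.
Unit clause (~q_21) forces q_21 = 0.
Unit clause (~q_31) forces q_31 = 0.
Unit clause (~q_41) forces q_41 = 0.
Suppose q_22 = 1.
Unit clause (~q_12) forces q_12 = 0.
Unit clause (~q_32) forces q_32 = 0.
Unit clause (q_33) forces q_33 = 1.
Unit clause (~q_42) forces q_42 = 0.
Unit clause (q_43) forces q_43 = 1.
Now (~q_43) is unsatisfied and unit — conflict.
That branch fails; take q_22 = 0 instead.
Unit clause (q_23) forces q_23 = 1.
Unit clause (~q_13) forces q_13 = 0.
Unit clause (~q_33) forces q_33 = 0.
Unit clause (q_32) forces q_32 = 1.
Unit clause (~q_12) forces q_12 = 0.
Unit clause (~q_42) forces q_42 = 0.
Unit clause (q_43) forces q_43 = 1.
Now (~q_43) is unsatisfied and unit — conflict.
Both values of q_22 lead to a conflict.
Both values of q_11 lead to a conflict.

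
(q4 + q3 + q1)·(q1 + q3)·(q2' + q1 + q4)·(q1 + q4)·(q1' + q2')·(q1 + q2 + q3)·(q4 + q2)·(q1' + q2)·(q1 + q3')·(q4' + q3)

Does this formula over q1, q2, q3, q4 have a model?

Try q1 = 1.
Unit clause (q2') forces q2 = 0.
Now (q2) is unsatisfied and unit — conflict.
Backtrack on q1: now try q1 = 0.
Unit clause (q3) forces q3 = 1.
Now (q3') is unsatisfied and unit — conflict.
Either choice for q1 ends in contradiction.
No assignment satisfies every clause.

No, unsatisfiable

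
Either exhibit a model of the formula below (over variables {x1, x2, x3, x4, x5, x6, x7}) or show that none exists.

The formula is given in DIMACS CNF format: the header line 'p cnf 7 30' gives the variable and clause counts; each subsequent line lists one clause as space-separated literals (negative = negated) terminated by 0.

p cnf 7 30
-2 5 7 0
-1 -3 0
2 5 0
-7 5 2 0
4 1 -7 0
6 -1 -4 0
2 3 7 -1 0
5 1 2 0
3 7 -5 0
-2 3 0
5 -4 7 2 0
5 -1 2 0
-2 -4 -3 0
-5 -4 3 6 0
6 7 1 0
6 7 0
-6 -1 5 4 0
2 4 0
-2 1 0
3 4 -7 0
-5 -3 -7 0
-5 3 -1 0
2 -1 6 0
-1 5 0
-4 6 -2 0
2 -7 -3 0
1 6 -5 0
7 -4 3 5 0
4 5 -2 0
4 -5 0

x1: False,  x2: False,  x3: True,  x4: True,  x5: True,  x6: True,  x7: False

Suppose x1 = False.
(¬x2) alone gives x2 = False.
(x5) alone gives x5 = True.
(x4) alone gives x4 = True.
(x6) alone gives x6 = True.
Suppose x3 = True.
(¬x7) alone gives x7 = False.
All clauses are satisfied.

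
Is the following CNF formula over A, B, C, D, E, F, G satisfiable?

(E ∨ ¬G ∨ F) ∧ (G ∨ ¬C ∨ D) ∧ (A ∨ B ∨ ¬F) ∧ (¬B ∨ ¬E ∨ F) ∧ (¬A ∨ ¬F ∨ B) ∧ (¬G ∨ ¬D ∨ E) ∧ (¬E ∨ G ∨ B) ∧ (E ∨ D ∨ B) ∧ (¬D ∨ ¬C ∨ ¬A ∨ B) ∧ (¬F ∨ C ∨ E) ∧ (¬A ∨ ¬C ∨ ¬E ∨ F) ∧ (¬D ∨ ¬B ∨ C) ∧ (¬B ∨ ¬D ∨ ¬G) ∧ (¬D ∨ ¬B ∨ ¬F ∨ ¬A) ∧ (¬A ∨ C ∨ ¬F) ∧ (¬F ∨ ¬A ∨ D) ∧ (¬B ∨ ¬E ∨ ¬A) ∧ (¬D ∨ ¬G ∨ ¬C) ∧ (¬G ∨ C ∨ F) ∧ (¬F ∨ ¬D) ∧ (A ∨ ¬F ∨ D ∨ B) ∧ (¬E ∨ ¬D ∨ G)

Suppose F = True.
The clause (¬D) is unit, so D = False.
The clause (¬A) is unit, so A = False.
The clause (B) is unit, so B = True.
Suppose G = False.
The clause (¬C) is unit, so C = False.
The clause (E) is unit, so E = True.
Every clause now holds.
A satisfying assignment: A=False; B=True; C=False; D=False; E=True; F=True; G=False.

Yes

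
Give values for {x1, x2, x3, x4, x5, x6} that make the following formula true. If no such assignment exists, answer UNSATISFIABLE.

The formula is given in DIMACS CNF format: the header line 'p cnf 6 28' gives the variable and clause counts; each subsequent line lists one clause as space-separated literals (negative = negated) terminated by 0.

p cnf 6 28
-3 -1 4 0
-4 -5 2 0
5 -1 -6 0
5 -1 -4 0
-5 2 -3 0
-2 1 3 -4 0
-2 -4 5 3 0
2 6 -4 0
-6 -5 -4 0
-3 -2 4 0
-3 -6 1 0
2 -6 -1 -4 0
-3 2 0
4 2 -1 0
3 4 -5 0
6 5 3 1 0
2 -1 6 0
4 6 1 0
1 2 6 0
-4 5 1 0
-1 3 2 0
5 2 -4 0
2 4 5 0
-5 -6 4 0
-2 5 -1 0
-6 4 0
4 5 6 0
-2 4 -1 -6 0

x1: True, x2: True, x3: False, x4: True, x5: True, x6: False

Try x3 = False.
Try x4 = True.
Try x5 = True.
Unit clause (x2) forces x2 = True.
Unit clause (x1) forces x1 = True.
Unit clause (¬x6) forces x6 = False.
Every clause now holds.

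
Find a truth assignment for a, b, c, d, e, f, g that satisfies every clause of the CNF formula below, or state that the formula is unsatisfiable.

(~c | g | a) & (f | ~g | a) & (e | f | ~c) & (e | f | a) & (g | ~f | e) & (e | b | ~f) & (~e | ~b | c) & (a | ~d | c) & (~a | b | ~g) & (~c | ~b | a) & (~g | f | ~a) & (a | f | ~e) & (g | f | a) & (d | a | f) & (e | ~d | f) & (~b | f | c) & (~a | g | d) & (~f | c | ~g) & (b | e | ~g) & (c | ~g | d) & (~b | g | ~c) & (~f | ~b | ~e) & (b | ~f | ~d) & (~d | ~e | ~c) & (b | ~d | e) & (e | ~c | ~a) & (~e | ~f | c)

Case c = 0:
Case e = 1:
(~b) alone gives b = 0.
(~f) alone gives f = 0.
(a) alone gives a = 1.
(~g) alone gives g = 0.
(d) alone gives d = 1.
Every clause now holds.

a: 1, b: 0, c: 0, d: 1, e: 1, f: 0, g: 0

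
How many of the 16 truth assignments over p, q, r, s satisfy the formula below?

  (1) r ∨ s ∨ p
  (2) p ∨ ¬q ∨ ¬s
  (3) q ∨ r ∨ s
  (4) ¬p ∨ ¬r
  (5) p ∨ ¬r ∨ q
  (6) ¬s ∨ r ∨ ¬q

There are 2^4 = 16 truth assignments over (p, q, r, s).
Check each against the 6 clauses (columns in the order p, q, r, s):
  F F F F  ✗ fails (r ∨ s ∨ p)
  F F F T  ✓ satisfies all
  F F T F  ✗ fails (p ∨ ¬r ∨ q)
  F F T T  ✗ fails (p ∨ ¬r ∨ q)
  F T F F  ✗ fails (r ∨ s ∨ p)
  F T F T  ✗ fails (p ∨ ¬q ∨ ¬s)
  F T T F  ✓ satisfies all
  F T T T  ✗ fails (p ∨ ¬q ∨ ¬s)
  T F F F  ✗ fails (q ∨ r ∨ s)
  T F F T  ✓ satisfies all
  T F T F  ✗ fails (¬p ∨ ¬r)
  T F T T  ✗ fails (¬p ∨ ¬r)
  T T F F  ✓ satisfies all
  T T F T  ✗ fails (¬s ∨ r ∨ ¬q)
  T T T F  ✗ fails (¬p ∨ ¬r)
  T T T T  ✗ fails (¬p ∨ ¬r)
4 of the 16 rows are models.

4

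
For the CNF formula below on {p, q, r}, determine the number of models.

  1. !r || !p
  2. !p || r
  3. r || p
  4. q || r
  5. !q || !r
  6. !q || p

1

There are 2^3 = 8 truth assignments over (p, q, r).
Check each against the 6 clauses (columns in the order p, q, r):
  F F F  ✗ fails (r || p)
  F F T  ✓ satisfies all
  F T F  ✗ fails (r || p)
  F T T  ✗ fails (!q || !r)
  T F F  ✗ fails (!p || r)
  T F T  ✗ fails (!r || !p)
  T T F  ✗ fails (!p || r)
  T T T  ✗ fails (!r || !p)
1 of the 8 rows is a model.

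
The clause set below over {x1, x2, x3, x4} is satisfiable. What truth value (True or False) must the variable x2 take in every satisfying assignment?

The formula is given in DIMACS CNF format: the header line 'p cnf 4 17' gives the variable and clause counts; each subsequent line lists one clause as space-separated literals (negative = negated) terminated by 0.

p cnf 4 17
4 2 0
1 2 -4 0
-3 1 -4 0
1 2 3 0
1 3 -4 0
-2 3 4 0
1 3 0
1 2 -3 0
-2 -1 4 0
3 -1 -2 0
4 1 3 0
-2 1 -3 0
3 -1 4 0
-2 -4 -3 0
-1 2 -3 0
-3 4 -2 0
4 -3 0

Suppose x2 = True.
Case x3 = True:
(x1) alone gives x1 = True.
(x4) alone gives x4 = True.
But (¬x4) is also a unit clause — contradiction.
So x3 must be the other value — set x3 = False.
(x4) alone gives x4 = True.
(x1) alone gives x1 = True.
But (¬x1) is also a unit clause — contradiction.
Either choice for x3 ends in contradiction.
So every satisfying assignment has x2 = False.

False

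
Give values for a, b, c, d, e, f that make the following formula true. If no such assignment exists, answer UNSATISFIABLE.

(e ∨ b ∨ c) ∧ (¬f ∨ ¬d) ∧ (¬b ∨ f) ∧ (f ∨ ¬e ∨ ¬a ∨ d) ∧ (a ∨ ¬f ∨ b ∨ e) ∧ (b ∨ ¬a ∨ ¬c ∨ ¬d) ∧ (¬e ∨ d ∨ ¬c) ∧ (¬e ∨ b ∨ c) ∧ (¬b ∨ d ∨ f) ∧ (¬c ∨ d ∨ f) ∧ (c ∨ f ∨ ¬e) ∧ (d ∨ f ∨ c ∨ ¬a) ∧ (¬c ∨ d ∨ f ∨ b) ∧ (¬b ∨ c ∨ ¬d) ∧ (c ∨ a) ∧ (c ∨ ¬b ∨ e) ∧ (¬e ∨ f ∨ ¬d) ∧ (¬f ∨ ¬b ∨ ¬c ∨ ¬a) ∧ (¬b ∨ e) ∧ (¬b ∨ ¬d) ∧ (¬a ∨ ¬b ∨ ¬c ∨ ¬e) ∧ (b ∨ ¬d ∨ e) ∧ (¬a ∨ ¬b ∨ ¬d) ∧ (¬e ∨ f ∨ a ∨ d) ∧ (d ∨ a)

Case f = True:
The clause (¬d) is unit, so d = False.
The clause (a) is unit, so a = True.
Case e = False:
The clause (¬b) is unit, so b = False.
The clause (c) is unit, so c = True.
Every clause now holds.

a ↦ True,  b ↦ False,  c ↦ True,  d ↦ False,  e ↦ False,  f ↦ True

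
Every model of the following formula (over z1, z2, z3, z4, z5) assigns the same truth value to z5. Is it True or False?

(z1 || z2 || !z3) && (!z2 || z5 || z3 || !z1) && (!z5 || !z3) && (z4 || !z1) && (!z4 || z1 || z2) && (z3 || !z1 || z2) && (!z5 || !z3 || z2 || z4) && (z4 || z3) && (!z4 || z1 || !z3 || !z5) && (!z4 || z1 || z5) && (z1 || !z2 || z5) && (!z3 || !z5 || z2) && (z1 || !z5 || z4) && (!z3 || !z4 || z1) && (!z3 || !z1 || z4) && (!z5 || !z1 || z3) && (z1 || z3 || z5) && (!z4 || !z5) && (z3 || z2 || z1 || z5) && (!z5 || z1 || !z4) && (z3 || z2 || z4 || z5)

Suppose z5 = true.
The clause (!z3) is unit, so z3 = false.
The clause (z4) is unit, so z4 = true.
Now (!z4) is unsatisfied and unit — conflict.
So every satisfying assignment has z5 = False.

False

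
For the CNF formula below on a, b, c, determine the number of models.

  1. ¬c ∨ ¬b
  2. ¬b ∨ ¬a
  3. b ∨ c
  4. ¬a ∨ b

There are 2^3 = 8 truth assignments over (a, b, c).
Check each against the 4 clauses (columns in the order a, b, c):
  F F F  ✗ fails (b ∨ c)
  F F T  ✓ satisfies all
  F T F  ✓ satisfies all
  F T T  ✗ fails (¬c ∨ ¬b)
  T F F  ✗ fails (b ∨ c)
  T F T  ✗ fails (¬a ∨ b)
  T T F  ✗ fails (¬b ∨ ¬a)
  T T T  ✗ fails (¬c ∨ ¬b)
2 of the 8 rows are models.

2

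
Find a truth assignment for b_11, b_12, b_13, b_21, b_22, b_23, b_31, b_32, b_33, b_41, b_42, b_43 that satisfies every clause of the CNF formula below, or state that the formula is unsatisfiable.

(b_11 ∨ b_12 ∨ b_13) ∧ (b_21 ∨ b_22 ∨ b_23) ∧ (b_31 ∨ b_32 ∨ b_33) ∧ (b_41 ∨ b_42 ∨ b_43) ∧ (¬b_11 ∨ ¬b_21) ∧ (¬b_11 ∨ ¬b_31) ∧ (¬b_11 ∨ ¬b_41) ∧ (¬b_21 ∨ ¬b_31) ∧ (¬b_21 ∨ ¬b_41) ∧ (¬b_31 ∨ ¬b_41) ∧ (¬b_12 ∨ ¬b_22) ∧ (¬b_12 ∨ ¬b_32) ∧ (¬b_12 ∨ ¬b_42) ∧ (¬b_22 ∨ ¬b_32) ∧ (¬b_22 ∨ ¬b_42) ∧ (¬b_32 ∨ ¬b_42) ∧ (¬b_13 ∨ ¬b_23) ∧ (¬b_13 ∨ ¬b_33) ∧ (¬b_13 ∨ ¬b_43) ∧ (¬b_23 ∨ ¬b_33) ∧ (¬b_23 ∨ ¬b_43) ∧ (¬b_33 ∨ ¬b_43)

Branch on b_11: set b_11 = False.
Branch on b_12: set b_12 = True.
From the singleton clause (¬b_22), b_22 = False.
From the singleton clause (¬b_32), b_32 = False.
From the singleton clause (¬b_42), b_42 = False.
Branch on b_21: set b_21 = True.
From the singleton clause (¬b_31), b_31 = False.
From the singleton clause (b_33), b_33 = True.
From the singleton clause (¬b_41), b_41 = False.
From the singleton clause (b_43), b_43 = True.
That conflicts with the unit clause (¬b_43).
That branch fails; take b_21 = False instead.
From the singleton clause (b_23), b_23 = True.
From the singleton clause (¬b_13), b_13 = False.
From the singleton clause (¬b_33), b_33 = False.
From the singleton clause (b_31), b_31 = True.
From the singleton clause (¬b_41), b_41 = False.
From the singleton clause (b_43), b_43 = True.
That conflicts with the unit clause (¬b_43).
Both values of b_21 lead to a conflict.
That branch fails; take b_12 = False instead.
From the singleton clause (b_13), b_13 = True.
From the singleton clause (¬b_23), b_23 = False.
From the singleton clause (¬b_33), b_33 = False.
From the singleton clause (¬b_43), b_43 = False.
Branch on b_21: set b_21 = True.
From the singleton clause (¬b_31), b_31 = False.
From the singleton clause (b_32), b_32 = True.
From the singleton clause (¬b_41), b_41 = False.
From the singleton clause (b_42), b_42 = True.
That conflicts with the unit clause (¬b_42).
That branch fails; take b_21 = False instead.
From the singleton clause (b_22), b_22 = True.
From the singleton clause (¬b_32), b_32 = False.
From the singleton clause (b_31), b_31 = True.
From the singleton clause (¬b_41), b_41 = False.
From the singleton clause (b_42), b_42 = True.
That conflicts with the unit clause (¬b_42).
Both values of b_21 lead to a conflict.
Both values of b_12 lead to a conflict.
That branch fails; take b_11 = True instead.
From the singleton clause (¬b_21), b_21 = False.
From the singleton clause (¬b_31), b_31 = False.
From the singleton clause (¬b_41), b_41 = False.
Branch on b_22: set b_22 = True.
From the singleton clause (¬b_12), b_12 = False.
From the singleton clause (¬b_32), b_32 = False.
From the singleton clause (b_33), b_33 = True.
From the singleton clause (¬b_42), b_42 = False.
From the singleton clause (b_43), b_43 = True.
That conflicts with the unit clause (¬b_43).
That branch fails; take b_22 = False instead.
From the singleton clause (b_23), b_23 = True.
From the singleton clause (¬b_13), b_13 = False.
From the singleton clause (¬b_33), b_33 = False.
From the singleton clause (b_32), b_32 = True.
From the singleton clause (¬b_12), b_12 = False.
From the singleton clause (¬b_42), b_42 = False.
From the singleton clause (b_43), b_43 = True.
That conflicts with the unit clause (¬b_43).
Both values of b_22 lead to a conflict.
Both values of b_11 lead to a conflict.

UNSATISFIABLE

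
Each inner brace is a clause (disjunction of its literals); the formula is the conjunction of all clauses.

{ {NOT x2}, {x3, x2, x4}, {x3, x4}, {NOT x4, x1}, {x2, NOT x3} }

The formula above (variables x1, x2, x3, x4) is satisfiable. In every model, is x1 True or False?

Suppose x1 = false.
The clause (NOT x2) is unit, so x2 = false.
The clause (NOT x4) is unit, so x4 = false.
The clause (x3) is unit, so x3 = true.
Now (NOT x3) is unsatisfied and unit — conflict.
So every satisfying assignment has x1 = True.

True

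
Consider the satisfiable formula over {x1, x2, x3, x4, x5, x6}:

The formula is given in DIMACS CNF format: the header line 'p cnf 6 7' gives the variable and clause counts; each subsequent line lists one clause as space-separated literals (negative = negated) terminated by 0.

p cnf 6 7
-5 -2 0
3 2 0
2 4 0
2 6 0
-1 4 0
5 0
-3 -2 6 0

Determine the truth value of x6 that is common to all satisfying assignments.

True

Suppose x6 = False.
(x2) alone gives x2 = True.
(¬x5) alone gives x5 = False.
That conflicts with the unit clause (x5).
So every satisfying assignment has x6 = True.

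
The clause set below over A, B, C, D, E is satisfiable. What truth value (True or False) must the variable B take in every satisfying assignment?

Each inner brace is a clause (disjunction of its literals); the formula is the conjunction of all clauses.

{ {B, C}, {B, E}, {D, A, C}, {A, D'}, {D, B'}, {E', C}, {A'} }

False

Suppose B = 1.
From the singleton clause (D), D = 1.
From the singleton clause (A), A = 1.
But (A') is also a unit clause — contradiction.
So every satisfying assignment has B = False.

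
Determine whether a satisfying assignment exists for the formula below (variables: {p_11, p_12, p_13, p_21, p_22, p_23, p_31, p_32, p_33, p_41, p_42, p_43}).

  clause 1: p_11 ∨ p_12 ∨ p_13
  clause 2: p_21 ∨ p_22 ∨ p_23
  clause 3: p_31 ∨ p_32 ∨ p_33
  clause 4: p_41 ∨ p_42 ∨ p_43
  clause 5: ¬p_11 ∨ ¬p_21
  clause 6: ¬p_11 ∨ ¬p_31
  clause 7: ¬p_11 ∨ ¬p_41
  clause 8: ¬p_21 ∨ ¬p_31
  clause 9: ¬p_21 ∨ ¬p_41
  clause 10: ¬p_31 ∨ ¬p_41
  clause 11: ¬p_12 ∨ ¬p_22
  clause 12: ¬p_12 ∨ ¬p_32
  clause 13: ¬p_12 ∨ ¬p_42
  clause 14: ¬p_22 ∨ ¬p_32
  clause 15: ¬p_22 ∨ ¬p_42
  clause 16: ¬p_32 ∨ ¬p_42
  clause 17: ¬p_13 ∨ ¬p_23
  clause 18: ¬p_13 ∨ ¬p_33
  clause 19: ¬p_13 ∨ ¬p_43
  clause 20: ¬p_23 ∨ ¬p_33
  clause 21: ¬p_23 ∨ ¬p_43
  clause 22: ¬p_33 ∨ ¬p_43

Unsatisfiable

Case p_11 = False:
Case p_12 = True:
From the singleton clause (¬p_22), p_22 = False.
From the singleton clause (¬p_32), p_32 = False.
From the singleton clause (¬p_42), p_42 = False.
Case p_21 = True:
From the singleton clause (¬p_31), p_31 = False.
From the singleton clause (p_33), p_33 = True.
From the singleton clause (¬p_41), p_41 = False.
From the singleton clause (p_43), p_43 = True.
Now (¬p_43) is unsatisfied and unit — conflict.
Backtrack on p_21: now try p_21 = False.
From the singleton clause (p_23), p_23 = True.
From the singleton clause (¬p_13), p_13 = False.
From the singleton clause (¬p_33), p_33 = False.
From the singleton clause (p_31), p_31 = True.
From the singleton clause (¬p_41), p_41 = False.
From the singleton clause (p_43), p_43 = True.
Now (¬p_43) is unsatisfied and unit — conflict.
Either choice for p_21 ends in contradiction.
Backtrack on p_12: now try p_12 = False.
From the singleton clause (p_13), p_13 = True.
From the singleton clause (¬p_23), p_23 = False.
From the singleton clause (¬p_33), p_33 = False.
From the singleton clause (¬p_43), p_43 = False.
Case p_21 = True:
From the singleton clause (¬p_31), p_31 = False.
From the singleton clause (p_32), p_32 = True.
From the singleton clause (¬p_41), p_41 = False.
From the singleton clause (p_42), p_42 = True.
Now (¬p_42) is unsatisfied and unit — conflict.
Backtrack on p_21: now try p_21 = False.
From the singleton clause (p_22), p_22 = True.
From the singleton clause (¬p_32), p_32 = False.
From the singleton clause (p_31), p_31 = True.
From the singleton clause (¬p_41), p_41 = False.
From the singleton clause (p_42), p_42 = True.
Now (¬p_42) is unsatisfied and unit — conflict.
Either choice for p_21 ends in contradiction.
Either choice for p_12 ends in contradiction.
Backtrack on p_11: now try p_11 = True.
From the singleton clause (¬p_21), p_21 = False.
From the singleton clause (¬p_31), p_31 = False.
From the singleton clause (¬p_41), p_41 = False.
Case p_22 = True:
From the singleton clause (¬p_12), p_12 = False.
From the singleton clause (¬p_32), p_32 = False.
From the singleton clause (p_33), p_33 = True.
From the singleton clause (¬p_42), p_42 = False.
From the singleton clause (p_43), p_43 = True.
Now (¬p_43) is unsatisfied and unit — conflict.
Backtrack on p_22: now try p_22 = False.
From the singleton clause (p_23), p_23 = True.
From the singleton clause (¬p_13), p_13 = False.
From the singleton clause (¬p_33), p_33 = False.
From the singleton clause (p_32), p_32 = True.
From the singleton clause (¬p_12), p_12 = False.
From the singleton clause (¬p_42), p_42 = False.
From the singleton clause (p_43), p_43 = True.
Now (¬p_43) is unsatisfied and unit — conflict.
Either choice for p_22 ends in contradiction.
Either choice for p_11 ends in contradiction.
No assignment satisfies every clause.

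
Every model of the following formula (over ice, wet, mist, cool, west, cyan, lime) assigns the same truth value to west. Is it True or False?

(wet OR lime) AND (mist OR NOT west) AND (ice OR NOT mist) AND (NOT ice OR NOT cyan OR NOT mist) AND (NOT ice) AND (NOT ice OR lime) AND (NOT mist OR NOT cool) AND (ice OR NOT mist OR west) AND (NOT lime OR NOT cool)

Suppose west = true.
Unit clause (mist) forces mist = true.
Unit clause (ice) forces ice = true.
Now (NOT ice) is unsatisfied and unit — conflict.
So every satisfying assignment has west = False.

False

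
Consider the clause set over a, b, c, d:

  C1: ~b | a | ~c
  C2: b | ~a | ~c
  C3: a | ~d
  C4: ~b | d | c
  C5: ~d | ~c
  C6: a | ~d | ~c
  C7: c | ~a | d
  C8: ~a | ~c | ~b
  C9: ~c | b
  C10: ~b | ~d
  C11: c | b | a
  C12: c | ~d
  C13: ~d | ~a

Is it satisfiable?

No, unsatisfiable

Case a = 1:
(~d) alone gives d = 0.
(c) alone gives c = 1.
(b) alone gives b = 1.
That conflicts with the unit clause (~b).
That branch fails; take a = 0 instead.
(~d) alone gives d = 0.
Case b = 0:
(~c) alone gives c = 0.
That conflicts with the unit clause (c).
That branch fails; take b = 1 instead.
(~c) alone gives c = 0.
That conflicts with the unit clause (c).
Neither b = 1 nor b = 0 works.
Neither a = 1 nor a = 0 works.
No assignment satisfies every clause.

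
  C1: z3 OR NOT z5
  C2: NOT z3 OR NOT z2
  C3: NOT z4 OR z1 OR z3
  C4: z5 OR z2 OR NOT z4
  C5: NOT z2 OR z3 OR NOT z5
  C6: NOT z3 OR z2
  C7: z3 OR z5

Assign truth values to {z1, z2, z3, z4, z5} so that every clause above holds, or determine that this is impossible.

UNSATISFIABLE

Branch on z3: set z3 = true.
Unit clause (NOT z2) forces z2 = false.
That conflicts with the unit clause (z2).
Undo z3 and try z3 = false.
Unit clause (NOT z5) forces z5 = false.
That conflicts with the unit clause (z5).
Either choice for z3 ends in contradiction.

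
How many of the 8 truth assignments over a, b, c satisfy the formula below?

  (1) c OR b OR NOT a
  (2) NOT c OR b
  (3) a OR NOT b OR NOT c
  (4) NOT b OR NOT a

2

There are 2^3 = 8 truth assignments over (a, b, c).
Check each against the 4 clauses (columns in the order a, b, c):
  F F F  ✓ satisfies all
  F F T  ✗ fails (NOT c OR b)
  F T F  ✓ satisfies all
  F T T  ✗ fails (a OR NOT b OR NOT c)
  T F F  ✗ fails (c OR b OR NOT a)
  T F T  ✗ fails (NOT c OR b)
  T T F  ✗ fails (NOT b OR NOT a)
  T T T  ✗ fails (NOT b OR NOT a)
2 of the 8 rows are models.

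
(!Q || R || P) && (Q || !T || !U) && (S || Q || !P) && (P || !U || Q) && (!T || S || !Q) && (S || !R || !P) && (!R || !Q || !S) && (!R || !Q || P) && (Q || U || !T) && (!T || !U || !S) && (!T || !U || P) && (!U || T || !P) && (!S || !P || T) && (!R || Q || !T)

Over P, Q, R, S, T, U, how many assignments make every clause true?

6

There are 2^6 = 64 truth assignments over (P, Q, R, S, T, U).
Split on Q. With Q = true, the clauses containing Q are satisfied and !Q drops from the rest; 2 of the 2^5 = 32 assignments to the other variables satisfy what remains.
With Q = false, by the same count on the reduced clause set, 4 assignments work.
(One model: P=F, Q=F, R=F, S=F, T=F, U=F.)
Total: 2 + 4 = 6.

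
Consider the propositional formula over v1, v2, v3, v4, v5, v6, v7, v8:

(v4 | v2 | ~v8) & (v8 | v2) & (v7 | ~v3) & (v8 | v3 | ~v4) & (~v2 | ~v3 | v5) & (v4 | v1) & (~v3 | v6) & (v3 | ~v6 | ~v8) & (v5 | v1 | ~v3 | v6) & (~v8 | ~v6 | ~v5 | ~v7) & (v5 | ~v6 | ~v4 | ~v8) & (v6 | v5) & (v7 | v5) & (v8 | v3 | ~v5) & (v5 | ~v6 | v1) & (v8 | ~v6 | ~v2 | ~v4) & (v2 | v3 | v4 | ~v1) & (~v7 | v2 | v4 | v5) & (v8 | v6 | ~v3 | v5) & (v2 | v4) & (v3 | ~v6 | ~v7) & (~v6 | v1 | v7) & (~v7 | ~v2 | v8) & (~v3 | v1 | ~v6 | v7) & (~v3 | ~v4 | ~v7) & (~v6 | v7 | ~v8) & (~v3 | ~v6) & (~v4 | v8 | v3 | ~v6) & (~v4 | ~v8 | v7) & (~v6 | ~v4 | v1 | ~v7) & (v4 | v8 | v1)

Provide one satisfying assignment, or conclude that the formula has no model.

v1 ↦ 1,  v2 ↦ 0,  v3 ↦ 0,  v4 ↦ 1,  v5 ↦ 1,  v6 ↦ 0,  v7 ↦ 1,  v8 ↦ 1

Try v8 = 1.
Try v4 = 1.
(v7) alone gives v7 = 1.
(~v3) alone gives v3 = 0.
(~v6) alone gives v6 = 0.
(v5) alone gives v5 = 1.
Every clause is now satisfied; v1, v2 are unconstrained.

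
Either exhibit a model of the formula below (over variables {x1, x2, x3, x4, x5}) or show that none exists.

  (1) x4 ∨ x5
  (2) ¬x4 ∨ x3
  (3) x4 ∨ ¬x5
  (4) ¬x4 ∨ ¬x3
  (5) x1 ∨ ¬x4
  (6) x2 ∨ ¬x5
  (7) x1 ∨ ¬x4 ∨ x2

Branch on x4: set x4 = True.
Unit clause (x3) forces x3 = True.
That conflicts with the unit clause (¬x3).
Undo x4 and try x4 = False.
Unit clause (x5) forces x5 = True.
That conflicts with the unit clause (¬x5).
Either choice for x4 ends in contradiction.

UNSATISFIABLE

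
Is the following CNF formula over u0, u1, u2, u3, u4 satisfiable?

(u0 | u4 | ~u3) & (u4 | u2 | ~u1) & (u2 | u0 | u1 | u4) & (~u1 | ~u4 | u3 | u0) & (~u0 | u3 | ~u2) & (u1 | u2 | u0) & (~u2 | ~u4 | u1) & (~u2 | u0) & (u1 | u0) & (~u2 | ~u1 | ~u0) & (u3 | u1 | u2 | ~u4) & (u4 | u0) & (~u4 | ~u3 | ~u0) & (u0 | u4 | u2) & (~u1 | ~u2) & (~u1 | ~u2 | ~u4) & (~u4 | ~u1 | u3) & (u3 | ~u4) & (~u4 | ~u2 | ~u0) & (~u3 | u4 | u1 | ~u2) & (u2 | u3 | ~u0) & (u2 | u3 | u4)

Satisfiable

Try u2 = 0.
Try u4 = 1.
From the singleton clause (u3), u3 = 1.
From the singleton clause (~u0), u0 = 0.
From the singleton clause (u1), u1 = 1.
Every clause now holds.
A satisfying assignment: u0=0, u1=1, u2=0, u3=1, u4=1.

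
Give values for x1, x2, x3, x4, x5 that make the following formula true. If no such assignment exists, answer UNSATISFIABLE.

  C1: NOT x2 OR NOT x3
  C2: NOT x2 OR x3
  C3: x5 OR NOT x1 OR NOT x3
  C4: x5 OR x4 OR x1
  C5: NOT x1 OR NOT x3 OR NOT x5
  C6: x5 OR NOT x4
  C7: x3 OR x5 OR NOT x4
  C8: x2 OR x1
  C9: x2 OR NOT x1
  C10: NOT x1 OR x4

Case x2 = false:
Unit clause (x1) forces x1 = true.
But (NOT x1) is also a unit clause — contradiction.
That branch fails; take x2 = true instead.
Unit clause (NOT x3) forces x3 = false.
But (x3) is also a unit clause — contradiction.
Neither x2 = true nor x2 = false works.

UNSATISFIABLE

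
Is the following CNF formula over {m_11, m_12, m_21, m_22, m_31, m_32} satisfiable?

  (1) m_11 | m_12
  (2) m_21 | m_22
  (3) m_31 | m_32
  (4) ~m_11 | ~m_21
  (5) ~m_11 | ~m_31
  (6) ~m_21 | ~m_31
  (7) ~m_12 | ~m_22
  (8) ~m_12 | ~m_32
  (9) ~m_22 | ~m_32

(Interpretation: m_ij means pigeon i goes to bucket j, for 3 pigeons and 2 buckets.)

Unsatisfiable

Branch on m_11: set m_11 = 1.
From the singleton clause (~m_21), m_21 = 0.
From the singleton clause (m_22), m_22 = 1.
From the singleton clause (~m_31), m_31 = 0.
From the singleton clause (m_32), m_32 = 1.
But (~m_32) is also a unit clause — contradiction.
So m_11 must be the other value — set m_11 = 0.
From the singleton clause (m_12), m_12 = 1.
From the singleton clause (~m_22), m_22 = 0.
From the singleton clause (m_21), m_21 = 1.
From the singleton clause (~m_31), m_31 = 0.
From the singleton clause (m_32), m_32 = 1.
But (~m_32) is also a unit clause — contradiction.
Either choice for m_11 ends in contradiction.
No assignment satisfies every clause.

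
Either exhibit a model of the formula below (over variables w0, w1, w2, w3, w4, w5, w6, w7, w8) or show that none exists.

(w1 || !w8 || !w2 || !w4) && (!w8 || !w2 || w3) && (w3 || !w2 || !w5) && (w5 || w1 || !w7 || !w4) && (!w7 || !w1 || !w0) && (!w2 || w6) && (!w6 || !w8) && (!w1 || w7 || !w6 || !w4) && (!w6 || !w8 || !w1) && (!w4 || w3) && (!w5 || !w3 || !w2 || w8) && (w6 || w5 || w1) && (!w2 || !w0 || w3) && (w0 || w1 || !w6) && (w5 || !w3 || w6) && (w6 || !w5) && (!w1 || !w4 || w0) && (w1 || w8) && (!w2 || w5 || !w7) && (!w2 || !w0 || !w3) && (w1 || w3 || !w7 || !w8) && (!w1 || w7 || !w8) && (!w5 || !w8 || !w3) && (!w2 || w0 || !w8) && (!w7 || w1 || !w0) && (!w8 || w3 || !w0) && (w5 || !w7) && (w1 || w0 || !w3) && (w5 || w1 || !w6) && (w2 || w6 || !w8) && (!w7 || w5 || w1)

w0=true; w1=true; w2=false; w3=false; w4=false; w5=false; w6=true; w7=false; w8=false

Case w2 = false:
Case w6 = true:
From the singleton clause (!w8), w8 = false.
From the singleton clause (w1), w1 = true.
Case w7 = false:
From the singleton clause (!w4), w4 = false.
All clauses hold; w0, w3, w5 can take either value.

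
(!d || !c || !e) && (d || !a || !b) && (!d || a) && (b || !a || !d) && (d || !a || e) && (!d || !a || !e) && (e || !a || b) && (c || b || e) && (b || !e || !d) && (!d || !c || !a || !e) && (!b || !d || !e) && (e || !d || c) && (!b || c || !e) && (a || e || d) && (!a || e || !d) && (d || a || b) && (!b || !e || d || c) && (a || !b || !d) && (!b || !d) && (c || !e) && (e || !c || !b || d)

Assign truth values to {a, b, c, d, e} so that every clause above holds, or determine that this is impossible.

Case d = false:
Case a = true:
The clause (!b) is unit, so b = false.
The clause (e) is unit, so e = true.
The clause (c) is unit, so c = true.
All clauses are satisfied.

a: true; b: false; c: true; d: false; e: true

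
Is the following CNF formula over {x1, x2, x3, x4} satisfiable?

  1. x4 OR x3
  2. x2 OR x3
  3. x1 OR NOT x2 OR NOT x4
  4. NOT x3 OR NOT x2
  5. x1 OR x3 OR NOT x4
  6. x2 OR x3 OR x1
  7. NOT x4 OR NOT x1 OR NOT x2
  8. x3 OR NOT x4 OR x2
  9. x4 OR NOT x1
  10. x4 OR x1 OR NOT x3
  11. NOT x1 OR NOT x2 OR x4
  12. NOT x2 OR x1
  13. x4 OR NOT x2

Satisfiable

Try x4 = true.
Try x2 = false.
From the singleton clause (x3), x3 = true.
All clauses hold; x1 can take either value.
A satisfying assignment: x1=true; x2=false; x3=true; x4=true.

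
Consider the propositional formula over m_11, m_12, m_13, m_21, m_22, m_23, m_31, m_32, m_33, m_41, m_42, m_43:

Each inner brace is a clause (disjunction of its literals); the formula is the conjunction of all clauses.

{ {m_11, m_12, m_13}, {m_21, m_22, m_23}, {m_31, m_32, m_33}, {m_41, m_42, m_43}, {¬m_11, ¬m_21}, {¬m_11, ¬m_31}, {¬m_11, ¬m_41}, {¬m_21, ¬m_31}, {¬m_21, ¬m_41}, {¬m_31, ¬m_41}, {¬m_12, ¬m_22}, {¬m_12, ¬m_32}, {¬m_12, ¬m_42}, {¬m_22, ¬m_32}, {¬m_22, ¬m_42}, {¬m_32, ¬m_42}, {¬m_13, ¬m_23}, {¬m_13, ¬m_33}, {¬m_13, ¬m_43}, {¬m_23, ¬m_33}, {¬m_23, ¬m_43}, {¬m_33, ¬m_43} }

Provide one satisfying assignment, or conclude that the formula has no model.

Branch on m_11: set m_11 = False.
Branch on m_12: set m_12 = True.
Unit clause (¬m_22) forces m_22 = False.
Unit clause (¬m_32) forces m_32 = False.
Unit clause (¬m_42) forces m_42 = False.
Branch on m_21: set m_21 = True.
Unit clause (¬m_31) forces m_31 = False.
Unit clause (m_33) forces m_33 = True.
Unit clause (¬m_41) forces m_41 = False.
Unit clause (m_43) forces m_43 = True.
Now (¬m_43) is unsatisfied and unit — conflict.
Backtrack on m_21: now try m_21 = False.
Unit clause (m_23) forces m_23 = True.
Unit clause (¬m_13) forces m_13 = False.
Unit clause (¬m_33) forces m_33 = False.
Unit clause (m_31) forces m_31 = True.
Unit clause (¬m_41) forces m_41 = False.
Unit clause (m_43) forces m_43 = True.
Now (¬m_43) is unsatisfied and unit — conflict.
Neither m_21 = True nor m_21 = False works.
Backtrack on m_12: now try m_12 = False.
Unit clause (m_13) forces m_13 = True.
Unit clause (¬m_23) forces m_23 = False.
Unit clause (¬m_33) forces m_33 = False.
Unit clause (¬m_43) forces m_43 = False.
Branch on m_21: set m_21 = True.
Unit clause (¬m_31) forces m_31 = False.
Unit clause (m_32) forces m_32 = True.
Unit clause (¬m_41) forces m_41 = False.
Unit clause (m_42) forces m_42 = True.
Now (¬m_42) is unsatisfied and unit — conflict.
Backtrack on m_21: now try m_21 = False.
Unit clause (m_22) forces m_22 = True.
Unit clause (¬m_32) forces m_32 = False.
Unit clause (m_31) forces m_31 = True.
Unit clause (¬m_41) forces m_41 = False.
Unit clause (m_42) forces m_42 = True.
Now (¬m_42) is unsatisfied and unit — conflict.
Neither m_21 = True nor m_21 = False works.
Neither m_12 = True nor m_12 = False works.
Backtrack on m_11: now try m_11 = True.
Unit clause (¬m_21) forces m_21 = False.
Unit clause (¬m_31) forces m_31 = False.
Unit clause (¬m_41) forces m_41 = False.
Branch on m_22: set m_22 = True.
Unit clause (¬m_12) forces m_12 = False.
Unit clause (¬m_32) forces m_32 = False.
Unit clause (m_33) forces m_33 = True.
Unit clause (¬m_42) forces m_42 = False.
Unit clause (m_43) forces m_43 = True.
Now (¬m_43) is unsatisfied and unit — conflict.
Backtrack on m_22: now try m_22 = False.
Unit clause (m_23) forces m_23 = True.
Unit clause (¬m_13) forces m_13 = False.
Unit clause (¬m_33) forces m_33 = False.
Unit clause (m_32) forces m_32 = True.
Unit clause (¬m_12) forces m_12 = False.
Unit clause (¬m_42) forces m_42 = False.
Unit clause (m_43) forces m_43 = True.
Now (¬m_43) is unsatisfied and unit — conflict.
Neither m_22 = True nor m_22 = False works.
Neither m_11 = True nor m_11 = False works.

UNSATISFIABLE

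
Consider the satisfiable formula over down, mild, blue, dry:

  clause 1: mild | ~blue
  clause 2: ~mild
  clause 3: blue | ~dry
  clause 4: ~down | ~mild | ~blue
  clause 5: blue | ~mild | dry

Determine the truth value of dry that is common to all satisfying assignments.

Suppose dry = 1.
(~mild) alone gives mild = 0.
(~blue) alone gives blue = 0.
But (blue) is also a unit clause — contradiction.
So every satisfying assignment has dry = False.

False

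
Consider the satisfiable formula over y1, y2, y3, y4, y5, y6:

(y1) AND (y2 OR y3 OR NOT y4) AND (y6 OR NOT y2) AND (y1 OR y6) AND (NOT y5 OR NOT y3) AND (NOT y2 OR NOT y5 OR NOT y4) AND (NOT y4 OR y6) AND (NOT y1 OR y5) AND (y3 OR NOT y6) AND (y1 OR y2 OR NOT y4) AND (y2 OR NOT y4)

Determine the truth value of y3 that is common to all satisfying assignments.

False

Suppose y3 = true.
Unit clause (y1) forces y1 = true.
Unit clause (NOT y5) forces y5 = false.
Now (y5) is unsatisfied and unit — conflict.
So every satisfying assignment has y3 = False.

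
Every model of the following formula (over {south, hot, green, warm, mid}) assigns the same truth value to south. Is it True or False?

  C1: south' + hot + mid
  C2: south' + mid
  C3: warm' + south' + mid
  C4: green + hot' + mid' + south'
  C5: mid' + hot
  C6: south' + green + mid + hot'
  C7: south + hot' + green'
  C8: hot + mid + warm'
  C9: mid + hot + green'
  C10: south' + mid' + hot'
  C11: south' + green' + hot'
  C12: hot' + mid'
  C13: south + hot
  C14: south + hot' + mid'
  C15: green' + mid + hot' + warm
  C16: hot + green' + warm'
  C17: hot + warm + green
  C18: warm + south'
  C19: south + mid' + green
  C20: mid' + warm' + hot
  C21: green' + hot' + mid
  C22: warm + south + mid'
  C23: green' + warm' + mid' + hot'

Suppose south = 1.
Unit clause (mid) forces mid = 1.
Unit clause (hot) forces hot = 1.
But (hot') is also a unit clause — contradiction.
So every satisfying assignment has south = False.

False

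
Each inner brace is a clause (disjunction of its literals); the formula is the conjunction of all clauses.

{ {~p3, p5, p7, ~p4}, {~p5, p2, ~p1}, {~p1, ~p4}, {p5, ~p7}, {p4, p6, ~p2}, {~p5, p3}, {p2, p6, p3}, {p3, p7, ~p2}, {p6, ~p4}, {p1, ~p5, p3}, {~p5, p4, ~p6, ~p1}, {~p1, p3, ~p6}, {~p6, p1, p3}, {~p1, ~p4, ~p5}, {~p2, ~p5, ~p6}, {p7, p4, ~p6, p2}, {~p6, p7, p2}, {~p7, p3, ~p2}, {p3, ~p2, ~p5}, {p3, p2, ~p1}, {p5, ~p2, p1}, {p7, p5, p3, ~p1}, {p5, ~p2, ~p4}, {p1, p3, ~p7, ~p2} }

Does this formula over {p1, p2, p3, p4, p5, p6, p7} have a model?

Satisfiable

Case p1 = 1:
From the singleton clause (~p4), p4 = 0.
Case p5 = 0:
From the singleton clause (~p7), p7 = 0.
From the singleton clause (p3), p3 = 1.
Case p6 = 1:
From the singleton clause (p2), p2 = 1.
This assignment satisfies each clause.
A satisfying assignment: p1=1, p2=1, p3=1, p4=0, p5=0, p6=1, p7=0.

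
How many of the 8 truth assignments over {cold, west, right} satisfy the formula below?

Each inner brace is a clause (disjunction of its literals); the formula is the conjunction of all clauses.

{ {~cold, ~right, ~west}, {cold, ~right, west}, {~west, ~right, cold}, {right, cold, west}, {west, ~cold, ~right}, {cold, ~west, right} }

2

There are 2^3 = 8 truth assignments over (cold, west, right).
Split on right. With right = 1, the clauses containing right are satisfied and ~right drops from the rest; 0 of the 2^2 = 4 assignments to the other variables satisfy what remains.
With right = 0, by the same count on the reduced clause set, 2 assignments work.
(One model: cold=T, west=F, right=F.)
Total: 0 + 2 = 2.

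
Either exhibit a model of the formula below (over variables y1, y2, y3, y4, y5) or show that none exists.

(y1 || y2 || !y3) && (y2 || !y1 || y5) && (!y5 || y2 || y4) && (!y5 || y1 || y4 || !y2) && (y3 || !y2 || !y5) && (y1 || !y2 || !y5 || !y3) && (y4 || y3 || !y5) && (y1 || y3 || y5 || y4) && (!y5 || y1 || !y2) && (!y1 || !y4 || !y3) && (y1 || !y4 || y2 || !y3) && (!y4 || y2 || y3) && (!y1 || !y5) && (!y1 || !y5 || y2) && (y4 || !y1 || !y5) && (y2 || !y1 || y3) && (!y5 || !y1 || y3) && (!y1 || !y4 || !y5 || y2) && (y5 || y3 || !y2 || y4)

y1: true, y2: true, y3: true, y4: false, y5: false

Try y1 = true.
The clause (!y5) is unit, so y5 = false.
The clause (y2) is unit, so y2 = true.
Try y4 = false.
The clause (y3) is unit, so y3 = true.
This assignment satisfies each clause.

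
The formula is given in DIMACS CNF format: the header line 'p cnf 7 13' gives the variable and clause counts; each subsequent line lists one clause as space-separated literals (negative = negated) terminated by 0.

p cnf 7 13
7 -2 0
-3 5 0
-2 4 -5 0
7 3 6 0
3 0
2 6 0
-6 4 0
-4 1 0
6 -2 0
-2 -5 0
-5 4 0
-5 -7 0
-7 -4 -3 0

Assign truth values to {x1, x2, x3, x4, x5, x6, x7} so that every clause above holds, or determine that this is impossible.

(x3) alone gives x3 = True.
(x5) alone gives x5 = True.
(¬x2) alone gives x2 = False.
(x6) alone gives x6 = True.
(x4) alone gives x4 = True.
(x1) alone gives x1 = True.
(¬x7) alone gives x7 = False.
This assignment satisfies each clause.

x1 ↦ True; x2 ↦ False; x3 ↦ True; x4 ↦ True; x5 ↦ True; x6 ↦ True; x7 ↦ False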